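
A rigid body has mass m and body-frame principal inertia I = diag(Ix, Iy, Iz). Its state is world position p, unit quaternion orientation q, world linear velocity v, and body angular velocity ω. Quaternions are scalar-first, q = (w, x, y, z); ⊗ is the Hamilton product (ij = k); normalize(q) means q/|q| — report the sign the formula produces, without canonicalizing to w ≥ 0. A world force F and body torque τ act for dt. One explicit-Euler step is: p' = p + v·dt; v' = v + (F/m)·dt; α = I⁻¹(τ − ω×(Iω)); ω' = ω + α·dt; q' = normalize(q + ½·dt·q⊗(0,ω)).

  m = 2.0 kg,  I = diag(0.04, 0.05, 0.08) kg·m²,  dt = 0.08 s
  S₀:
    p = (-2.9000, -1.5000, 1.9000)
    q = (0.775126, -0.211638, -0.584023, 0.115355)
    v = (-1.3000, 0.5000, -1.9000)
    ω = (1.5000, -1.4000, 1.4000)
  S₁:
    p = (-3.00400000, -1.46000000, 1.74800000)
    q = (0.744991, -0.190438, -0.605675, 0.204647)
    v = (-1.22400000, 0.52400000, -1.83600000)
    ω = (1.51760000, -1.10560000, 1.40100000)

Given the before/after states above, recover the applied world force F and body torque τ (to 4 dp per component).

rate change Δω = (0.01760000, 0.29440000, 0.00100000)
precession coupling = (-0.0588, -0.0840, -0.0210)
I·α + gyro = (-0.0500, 0.1000, -0.0200)
Δv = v₁−v₀ = (0.07600000, 0.02400000, 0.06400000)
m·(v₁−v₀)/dt = (1.9000, 0.6000, 1.6000)

F = (1.9000, 0.6000, 1.6000)
τ = (-0.0500, 0.1000, -0.0200)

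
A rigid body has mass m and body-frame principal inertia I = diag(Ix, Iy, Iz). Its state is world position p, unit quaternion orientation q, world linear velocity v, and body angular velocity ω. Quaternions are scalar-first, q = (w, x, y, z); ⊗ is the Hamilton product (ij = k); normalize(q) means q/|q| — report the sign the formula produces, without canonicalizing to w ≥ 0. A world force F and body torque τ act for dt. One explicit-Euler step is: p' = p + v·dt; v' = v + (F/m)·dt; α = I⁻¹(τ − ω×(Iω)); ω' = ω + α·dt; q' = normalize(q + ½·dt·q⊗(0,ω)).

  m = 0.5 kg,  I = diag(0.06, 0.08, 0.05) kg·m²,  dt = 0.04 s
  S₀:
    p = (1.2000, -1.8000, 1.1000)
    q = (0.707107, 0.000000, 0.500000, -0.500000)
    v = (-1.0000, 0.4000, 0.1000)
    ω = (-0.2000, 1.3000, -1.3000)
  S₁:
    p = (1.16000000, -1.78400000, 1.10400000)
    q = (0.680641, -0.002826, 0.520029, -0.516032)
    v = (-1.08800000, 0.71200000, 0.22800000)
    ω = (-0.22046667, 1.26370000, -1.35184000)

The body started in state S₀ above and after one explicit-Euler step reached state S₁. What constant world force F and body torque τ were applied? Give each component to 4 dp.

velocity change Δv = (-0.08800000, 0.31200000, 0.12800000)
applied force F = (-1.1000, 3.9000, 1.6000)
ω₁ − ω₀ = (-0.02046667, -0.03630000, -0.05184000)
gyro term ω₀×Iω₀ = (0.0507, 0.0026, -0.0052)
τ = I·(Δω/dt) + ω₀×(Iω₀) = (0.0200, -0.0700, -0.0700)

F = (-1.1000, 3.9000, 1.6000)
τ = (0.0200, -0.0700, -0.0700)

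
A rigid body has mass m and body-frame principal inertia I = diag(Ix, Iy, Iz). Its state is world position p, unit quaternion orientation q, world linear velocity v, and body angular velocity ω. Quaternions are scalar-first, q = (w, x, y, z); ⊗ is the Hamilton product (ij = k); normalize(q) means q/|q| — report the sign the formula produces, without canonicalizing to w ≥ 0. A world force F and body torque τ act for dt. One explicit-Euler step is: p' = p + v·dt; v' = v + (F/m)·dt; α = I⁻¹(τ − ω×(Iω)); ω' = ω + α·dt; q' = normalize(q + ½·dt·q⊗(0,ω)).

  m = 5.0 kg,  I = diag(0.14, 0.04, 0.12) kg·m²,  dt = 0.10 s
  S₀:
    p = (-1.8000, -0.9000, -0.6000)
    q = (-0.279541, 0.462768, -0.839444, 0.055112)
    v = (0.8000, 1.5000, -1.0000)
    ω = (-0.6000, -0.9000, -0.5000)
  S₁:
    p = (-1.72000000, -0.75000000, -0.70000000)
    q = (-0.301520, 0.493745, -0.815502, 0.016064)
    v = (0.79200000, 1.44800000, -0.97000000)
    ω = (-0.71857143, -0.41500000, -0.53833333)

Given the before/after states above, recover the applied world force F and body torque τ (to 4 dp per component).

Δω = ω₁−ω₀ = (-0.11857143, 0.48500000, -0.03833333)
precession coupling = (0.0360, 0.0060, -0.0540)
τ = I·(Δω/dt) + ω₀×(Iω₀) = (-0.1300, 0.2000, -0.1000)
velocity change Δv = (-0.00800000, -0.05200000, 0.03000000)
F = m·Δv/dt = (-0.4000, -2.6000, 1.5000)

F = (-0.4000, -2.6000, 1.5000)
τ = (-0.1300, 0.2000, -0.1000)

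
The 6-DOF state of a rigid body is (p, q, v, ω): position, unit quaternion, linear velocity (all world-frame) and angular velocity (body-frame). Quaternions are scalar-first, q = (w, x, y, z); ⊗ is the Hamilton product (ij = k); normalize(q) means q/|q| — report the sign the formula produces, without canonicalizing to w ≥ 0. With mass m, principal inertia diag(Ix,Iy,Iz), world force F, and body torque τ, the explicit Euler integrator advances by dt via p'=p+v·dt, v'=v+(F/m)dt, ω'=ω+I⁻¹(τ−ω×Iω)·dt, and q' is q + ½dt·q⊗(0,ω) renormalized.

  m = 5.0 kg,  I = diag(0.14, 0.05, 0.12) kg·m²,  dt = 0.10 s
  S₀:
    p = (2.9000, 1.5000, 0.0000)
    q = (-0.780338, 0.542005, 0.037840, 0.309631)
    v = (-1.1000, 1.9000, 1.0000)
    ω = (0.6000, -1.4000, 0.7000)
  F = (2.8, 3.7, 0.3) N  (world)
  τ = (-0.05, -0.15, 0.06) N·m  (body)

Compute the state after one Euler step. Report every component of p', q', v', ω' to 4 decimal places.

p' = (2.7900, 1.6900, 0.1000)
q' = (-0.8020, 0.5397, 0.0825, 0.2424)
v' = (-1.0440, 1.9740, 1.0060)
ω' = (0.6133, -1.7168, 0.6870)

new position p' = (2.7900, 1.6900, 0.1000)
new velocity v' = (-1.0440, 1.9740, 1.0060)
ω×(Iω) gyroscopic = (-0.0686, 0.0084, 0.0756)
α = I⁻¹(τ − ω×Iω) = (0.1329, -3.1680, -0.1300)
new body rate ω' = (0.6133, -1.7168, 0.6870)
Hamilton product q⊗(0,ω) = (-0.4889687, -0.0082314, 0.8988483, -1.3277476)
updated quaternion q' = (-0.8020, 0.5397, 0.0825, 0.2424)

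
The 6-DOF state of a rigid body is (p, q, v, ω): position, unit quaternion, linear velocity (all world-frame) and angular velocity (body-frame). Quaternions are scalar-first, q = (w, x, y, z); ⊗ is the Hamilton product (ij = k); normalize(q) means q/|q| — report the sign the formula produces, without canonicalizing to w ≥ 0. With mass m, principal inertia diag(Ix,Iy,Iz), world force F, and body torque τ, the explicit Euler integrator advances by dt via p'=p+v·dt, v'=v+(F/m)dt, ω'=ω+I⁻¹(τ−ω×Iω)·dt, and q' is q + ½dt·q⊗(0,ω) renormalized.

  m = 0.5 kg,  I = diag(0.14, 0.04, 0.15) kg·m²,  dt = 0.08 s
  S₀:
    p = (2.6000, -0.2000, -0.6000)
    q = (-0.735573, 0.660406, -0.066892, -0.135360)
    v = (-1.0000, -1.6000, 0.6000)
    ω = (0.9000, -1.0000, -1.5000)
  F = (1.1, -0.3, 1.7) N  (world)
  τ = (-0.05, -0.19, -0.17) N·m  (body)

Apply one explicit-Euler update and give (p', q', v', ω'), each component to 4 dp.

a = (2.2000, -0.6000, 3.4000)
p + v·dt = (2.5200, -0.3280, -0.5520)
v' = v + a·dt = (-0.8240, -1.6480, 0.8720)
(τ − ω×Iω)/I = (-1.5357, -5.0875, -1.7333)
ω + α·dt = (0.7771, -1.4070, -1.6387)
q⊗(0,ω) = (-0.8642974, -0.6970377, 1.6043580, 0.5031563)
q + ½dt·q⊗(0,ω), renormalized = (-0.7677, 0.6305, -0.0027, -0.1149)

p' = (2.5200, -0.3280, -0.5520)
q' = (-0.7677, 0.6305, -0.0027, -0.1149)
v' = (-0.8240, -1.6480, 0.8720)
ω' = (0.7771, -1.4070, -1.6387)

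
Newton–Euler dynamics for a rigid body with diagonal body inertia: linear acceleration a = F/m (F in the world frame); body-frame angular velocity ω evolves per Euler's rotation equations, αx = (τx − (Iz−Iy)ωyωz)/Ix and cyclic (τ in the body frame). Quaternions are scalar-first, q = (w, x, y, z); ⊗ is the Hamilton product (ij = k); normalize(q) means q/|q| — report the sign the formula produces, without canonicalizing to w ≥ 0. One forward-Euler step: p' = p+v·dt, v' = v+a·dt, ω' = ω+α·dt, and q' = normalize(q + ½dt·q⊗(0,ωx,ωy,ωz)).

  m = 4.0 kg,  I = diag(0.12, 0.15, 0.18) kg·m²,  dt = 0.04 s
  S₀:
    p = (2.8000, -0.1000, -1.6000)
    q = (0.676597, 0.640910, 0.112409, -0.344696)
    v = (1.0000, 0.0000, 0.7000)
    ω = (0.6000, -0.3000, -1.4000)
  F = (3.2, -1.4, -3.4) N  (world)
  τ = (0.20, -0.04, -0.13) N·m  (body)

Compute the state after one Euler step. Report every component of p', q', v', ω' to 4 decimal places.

ω×(Iω) gyroscopic = (0.0126, 0.0504, -0.0054)
α = I⁻¹(τ − ω×Iω) = (1.5617, -0.6027, -0.6922)
ω + α·dt = (0.6625, -0.3241, -1.4277)
2q̇ = q⊗(0,ω) = (-0.8333977, 0.1451768, 0.4874773, -1.2069542)
q' = normalize(q + ½dt·q⊗(0,ω)) = (0.6596, 0.6435, 0.1221, -0.3687)
a = (0.8000, -0.3500, -0.8500)
new position p' = (2.8400, -0.1000, -1.5720)
new velocity v' = (1.0320, -0.0140, 0.6660)

p' = (2.8400, -0.1000, -1.5720)
q' = (0.6596, 0.6435, 0.1221, -0.3687)
v' = (1.0320, -0.0140, 0.6660)
ω' = (0.6625, -0.3241, -1.4277)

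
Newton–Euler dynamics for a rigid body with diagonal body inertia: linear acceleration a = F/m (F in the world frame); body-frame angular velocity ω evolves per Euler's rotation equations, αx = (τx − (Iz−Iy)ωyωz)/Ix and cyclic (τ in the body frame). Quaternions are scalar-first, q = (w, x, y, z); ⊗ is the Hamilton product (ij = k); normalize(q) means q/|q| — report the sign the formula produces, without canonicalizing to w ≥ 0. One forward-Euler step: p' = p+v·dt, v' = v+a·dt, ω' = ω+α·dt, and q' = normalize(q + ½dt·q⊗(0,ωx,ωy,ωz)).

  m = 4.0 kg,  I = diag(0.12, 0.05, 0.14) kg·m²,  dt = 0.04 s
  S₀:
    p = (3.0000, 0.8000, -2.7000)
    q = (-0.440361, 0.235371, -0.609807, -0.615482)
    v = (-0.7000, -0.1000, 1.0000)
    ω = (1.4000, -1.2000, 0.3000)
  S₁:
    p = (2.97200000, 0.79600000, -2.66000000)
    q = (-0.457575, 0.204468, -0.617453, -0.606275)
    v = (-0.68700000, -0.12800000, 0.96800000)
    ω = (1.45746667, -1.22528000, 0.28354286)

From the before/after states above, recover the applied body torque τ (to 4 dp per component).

τ = (0.1400, -0.0400, 0.0600)

Δω = ω₁−ω₀ = (0.05746667, -0.02528000, -0.01645714)
gyro term ω₀×Iω₀ = (-0.0324, -0.0084, 0.1176)
applied torque τ = (0.1400, -0.0400, 0.0600)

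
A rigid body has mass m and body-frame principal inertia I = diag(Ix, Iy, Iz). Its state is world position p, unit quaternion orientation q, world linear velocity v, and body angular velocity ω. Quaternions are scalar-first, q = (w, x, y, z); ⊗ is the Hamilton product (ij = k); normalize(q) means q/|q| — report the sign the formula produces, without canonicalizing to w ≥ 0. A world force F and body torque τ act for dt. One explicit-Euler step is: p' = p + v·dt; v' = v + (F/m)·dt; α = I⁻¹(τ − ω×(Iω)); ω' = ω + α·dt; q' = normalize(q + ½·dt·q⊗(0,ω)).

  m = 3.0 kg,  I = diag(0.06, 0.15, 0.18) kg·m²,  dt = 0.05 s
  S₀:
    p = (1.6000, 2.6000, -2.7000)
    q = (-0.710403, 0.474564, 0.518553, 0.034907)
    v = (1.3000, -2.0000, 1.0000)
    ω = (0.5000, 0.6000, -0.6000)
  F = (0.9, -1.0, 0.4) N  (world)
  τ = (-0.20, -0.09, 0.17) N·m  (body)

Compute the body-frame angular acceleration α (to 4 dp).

precession coupling ω×(Iω) = (-0.0108, 0.0360, 0.0270)
α = I⁻¹(τ − ω×Iω) = (-3.1533, -0.8400, 0.7944)

α = (-3.1533, -0.8400, 0.7944)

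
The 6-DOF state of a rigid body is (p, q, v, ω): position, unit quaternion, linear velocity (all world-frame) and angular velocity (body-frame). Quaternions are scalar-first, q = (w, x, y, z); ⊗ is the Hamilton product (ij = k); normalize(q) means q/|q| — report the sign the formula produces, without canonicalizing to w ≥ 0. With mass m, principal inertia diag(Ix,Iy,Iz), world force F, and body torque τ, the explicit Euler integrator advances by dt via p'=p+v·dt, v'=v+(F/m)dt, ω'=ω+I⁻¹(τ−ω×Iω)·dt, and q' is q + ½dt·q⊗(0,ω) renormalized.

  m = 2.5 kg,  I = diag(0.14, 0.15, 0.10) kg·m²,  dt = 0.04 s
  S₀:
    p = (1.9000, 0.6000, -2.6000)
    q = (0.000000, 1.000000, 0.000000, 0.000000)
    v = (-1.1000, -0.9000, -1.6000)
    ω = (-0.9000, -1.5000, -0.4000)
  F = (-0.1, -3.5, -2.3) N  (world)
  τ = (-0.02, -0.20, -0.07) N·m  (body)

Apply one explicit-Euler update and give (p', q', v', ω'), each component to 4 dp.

gyro term ω×Iω = (-0.0300, 0.0144, 0.0135)
(τ − ω×Iω)/I = (0.0714, -1.4293, -0.8350)
ω + α·dt = (-0.8971, -1.5572, -0.4334)
Hamilton product q⊗(0,ω) = (0.9000000, 0.0000000, 0.4000000, -1.5000000)
updated quaternion q' = (0.0180, 0.9994, 0.0080, -0.0300)
p' = p + v·dt = (1.8560, 0.5640, -2.6640)
v' = v + a·dt = (-1.1016, -0.9560, -1.6368)

p' = (1.8560, 0.5640, -2.6640)
q' = (0.0180, 0.9994, 0.0080, -0.0300)
v' = (-1.1016, -0.9560, -1.6368)
ω' = (-0.8971, -1.5572, -0.4334)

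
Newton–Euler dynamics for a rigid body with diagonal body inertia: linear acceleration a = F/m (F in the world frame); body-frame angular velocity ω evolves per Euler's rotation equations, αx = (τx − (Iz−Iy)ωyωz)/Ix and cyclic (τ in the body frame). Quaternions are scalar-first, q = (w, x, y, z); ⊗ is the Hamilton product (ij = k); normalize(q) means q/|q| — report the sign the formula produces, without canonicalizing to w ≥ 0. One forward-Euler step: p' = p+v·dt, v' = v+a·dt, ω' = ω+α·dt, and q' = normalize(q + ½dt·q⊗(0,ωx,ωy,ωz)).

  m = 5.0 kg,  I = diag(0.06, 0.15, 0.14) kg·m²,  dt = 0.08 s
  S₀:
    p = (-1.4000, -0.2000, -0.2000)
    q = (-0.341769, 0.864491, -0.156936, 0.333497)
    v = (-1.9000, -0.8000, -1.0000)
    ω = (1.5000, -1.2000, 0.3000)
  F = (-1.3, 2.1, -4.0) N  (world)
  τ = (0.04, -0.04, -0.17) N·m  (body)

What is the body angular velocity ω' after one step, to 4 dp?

ω' = (1.5485, -1.2021, 0.2954)

α = I⁻¹(τ − ω×Iω) = (0.6067, -0.0267, -0.0571)
ω' = ω + α·dt = (1.5485, -1.2021, 0.2954)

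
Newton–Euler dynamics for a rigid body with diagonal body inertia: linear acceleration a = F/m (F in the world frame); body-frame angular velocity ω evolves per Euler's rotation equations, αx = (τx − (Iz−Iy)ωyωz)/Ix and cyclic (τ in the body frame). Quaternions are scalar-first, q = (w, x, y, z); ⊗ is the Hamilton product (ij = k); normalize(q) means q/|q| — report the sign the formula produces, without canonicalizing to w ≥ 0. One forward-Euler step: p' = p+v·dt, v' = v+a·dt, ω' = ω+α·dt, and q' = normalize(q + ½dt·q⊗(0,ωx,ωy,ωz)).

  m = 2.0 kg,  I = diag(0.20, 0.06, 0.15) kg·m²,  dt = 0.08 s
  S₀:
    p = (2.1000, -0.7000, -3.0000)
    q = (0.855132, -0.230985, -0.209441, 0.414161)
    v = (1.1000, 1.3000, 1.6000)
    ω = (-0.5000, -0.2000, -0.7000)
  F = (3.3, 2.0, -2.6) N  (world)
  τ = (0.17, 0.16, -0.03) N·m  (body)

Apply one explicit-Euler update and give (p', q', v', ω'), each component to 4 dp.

p' = (2.1880, -0.5960, -2.8720)
q' = (0.8599, -0.2388, -0.2309, 0.3876)
v' = (1.2320, 1.3800, 1.4960)
ω' = (-0.4370, -0.0100, -0.7085)

ω×(Iω) gyroscopic = (0.0126, 0.0175, -0.0140)
α = I⁻¹(τ − ω×Iω) = (0.7870, 2.3750, -0.1067)
ω' = ω + α·dt = (-0.4370, -0.0100, -0.7085)
q⊗(0,ω) = (0.1325320, -0.1981251, -0.5397964, -0.6571159)
q' = normalize(q + ½dt·q⊗(0,ω)) = (0.8599, -0.2388, -0.2309, 0.3876)
linear accel F/m = (1.6500, 1.0000, -1.3000)
p + v·dt = (2.1880, -0.5960, -2.8720)
new velocity v' = (1.2320, 1.3800, 1.4960)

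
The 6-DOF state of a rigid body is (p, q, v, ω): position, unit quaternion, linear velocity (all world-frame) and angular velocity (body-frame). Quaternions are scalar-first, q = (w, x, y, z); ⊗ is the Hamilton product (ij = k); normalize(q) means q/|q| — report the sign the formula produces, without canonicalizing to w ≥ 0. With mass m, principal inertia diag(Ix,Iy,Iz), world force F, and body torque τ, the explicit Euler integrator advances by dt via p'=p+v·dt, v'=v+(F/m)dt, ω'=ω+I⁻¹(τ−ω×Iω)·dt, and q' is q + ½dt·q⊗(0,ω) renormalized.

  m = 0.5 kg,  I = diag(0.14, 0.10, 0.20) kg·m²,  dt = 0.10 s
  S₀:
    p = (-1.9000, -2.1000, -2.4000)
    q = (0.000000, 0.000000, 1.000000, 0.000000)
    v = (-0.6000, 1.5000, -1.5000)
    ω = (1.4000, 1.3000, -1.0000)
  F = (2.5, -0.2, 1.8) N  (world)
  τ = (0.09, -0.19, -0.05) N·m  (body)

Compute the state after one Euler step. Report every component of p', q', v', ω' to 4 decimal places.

p' = (-1.9600, -1.9500, -2.5500)
q' = (-0.0646, -0.0497, 0.9942, -0.0696)
v' = (-0.1000, 1.4600, -1.1400)
ω' = (1.5571, 1.0260, -0.9886)

a = F/m = (5.0000, -0.4000, 3.6000)
new position p' = (-1.9600, -1.9500, -2.5500)
new velocity v' = (-0.1000, 1.4600, -1.1400)
α = I⁻¹(τ − ω×Iω) = (1.5714, -2.7400, 0.1140)
ω + α·dt = (1.5571, 1.0260, -0.9886)
q⊗(0,ω) = (-1.3000000, -1.0000000, 0.0000000, -1.4000000)
q + ½dt·q⊗(0,ω), renormalized = (-0.0646, -0.0497, 0.9942, -0.0696)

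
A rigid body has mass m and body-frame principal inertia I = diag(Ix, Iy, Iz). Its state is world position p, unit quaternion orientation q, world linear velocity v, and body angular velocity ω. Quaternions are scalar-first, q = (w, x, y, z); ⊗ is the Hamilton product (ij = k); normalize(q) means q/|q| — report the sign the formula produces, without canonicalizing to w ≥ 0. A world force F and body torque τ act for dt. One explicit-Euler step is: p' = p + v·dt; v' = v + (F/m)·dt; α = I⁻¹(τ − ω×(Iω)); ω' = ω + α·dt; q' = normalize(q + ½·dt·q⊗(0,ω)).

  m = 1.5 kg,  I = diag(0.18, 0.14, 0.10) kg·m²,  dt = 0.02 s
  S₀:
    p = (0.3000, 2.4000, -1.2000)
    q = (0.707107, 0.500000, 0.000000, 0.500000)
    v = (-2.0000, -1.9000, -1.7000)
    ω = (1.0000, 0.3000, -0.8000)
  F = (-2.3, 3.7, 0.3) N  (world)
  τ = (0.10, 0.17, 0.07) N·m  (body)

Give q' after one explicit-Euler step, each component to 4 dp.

q' = (0.7060, 0.5055, 0.0111, 0.4958)

Hamilton product q⊗(0,ω) = (-0.1000000, 0.5571070, 1.1121321, -0.4156856)
q + ½dt·q⊗(0,ω), renormalized = (0.7060, 0.5055, 0.0111, 0.4958)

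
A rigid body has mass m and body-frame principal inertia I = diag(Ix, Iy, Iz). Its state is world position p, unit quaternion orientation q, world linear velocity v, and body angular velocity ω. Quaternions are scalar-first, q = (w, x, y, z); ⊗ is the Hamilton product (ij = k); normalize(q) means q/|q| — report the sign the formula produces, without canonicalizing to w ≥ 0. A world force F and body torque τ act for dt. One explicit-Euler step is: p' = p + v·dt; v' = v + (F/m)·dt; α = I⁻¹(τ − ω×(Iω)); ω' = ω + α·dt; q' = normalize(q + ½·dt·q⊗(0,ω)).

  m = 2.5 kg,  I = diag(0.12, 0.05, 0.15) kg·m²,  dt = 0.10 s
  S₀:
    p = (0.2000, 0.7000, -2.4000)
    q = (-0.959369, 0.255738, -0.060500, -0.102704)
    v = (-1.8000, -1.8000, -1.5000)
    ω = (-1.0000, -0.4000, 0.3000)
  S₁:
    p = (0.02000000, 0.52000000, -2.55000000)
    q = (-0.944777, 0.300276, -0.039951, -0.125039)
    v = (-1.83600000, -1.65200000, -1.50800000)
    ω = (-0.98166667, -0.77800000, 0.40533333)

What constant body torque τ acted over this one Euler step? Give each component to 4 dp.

Δω = ω₁−ω₀ = (0.01833333, -0.37800000, 0.10533333)
gyro term ω₀×Iω₀ = (-0.0120, 0.0090, -0.0280)
I·α + gyro = (0.0100, -0.1800, 0.1300)

τ = (0.0100, -0.1800, 0.1300)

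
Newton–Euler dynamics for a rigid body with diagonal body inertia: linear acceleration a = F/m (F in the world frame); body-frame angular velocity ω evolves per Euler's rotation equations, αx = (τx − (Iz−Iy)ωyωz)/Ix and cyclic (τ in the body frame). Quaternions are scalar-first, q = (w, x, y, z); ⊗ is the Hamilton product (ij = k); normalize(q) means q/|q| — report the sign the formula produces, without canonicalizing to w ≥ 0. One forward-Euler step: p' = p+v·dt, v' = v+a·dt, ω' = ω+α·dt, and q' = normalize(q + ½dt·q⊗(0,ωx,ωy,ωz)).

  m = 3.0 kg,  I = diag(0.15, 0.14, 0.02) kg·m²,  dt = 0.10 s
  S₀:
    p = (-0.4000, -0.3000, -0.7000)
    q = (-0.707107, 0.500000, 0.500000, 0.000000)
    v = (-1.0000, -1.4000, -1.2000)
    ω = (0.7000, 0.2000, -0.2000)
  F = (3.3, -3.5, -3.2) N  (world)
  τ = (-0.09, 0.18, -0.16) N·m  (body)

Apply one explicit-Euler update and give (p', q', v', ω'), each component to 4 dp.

a = (1.1000, -1.1667, -1.0667)
p' = p + v·dt = (-0.5000, -0.4400, -0.8200)
v + (F/m)dt = (-0.8900, -1.5167, -1.3067)
α = I⁻¹(τ − ω×Iω) = (-0.6320, 1.4157, -7.9300)
new body rate ω' = (0.6368, 0.3416, -0.9930)
Hamilton product q⊗(0,ω) = (-0.4500000, -0.5949749, -0.0414214, -0.1085786)
updated quaternion q' = (-0.7291, 0.4699, 0.4976, -0.0054)

p' = (-0.5000, -0.4400, -0.8200)
q' = (-0.7291, 0.4699, 0.4976, -0.0054)
v' = (-0.8900, -1.5167, -1.3067)
ω' = (0.6368, 0.3416, -0.9930)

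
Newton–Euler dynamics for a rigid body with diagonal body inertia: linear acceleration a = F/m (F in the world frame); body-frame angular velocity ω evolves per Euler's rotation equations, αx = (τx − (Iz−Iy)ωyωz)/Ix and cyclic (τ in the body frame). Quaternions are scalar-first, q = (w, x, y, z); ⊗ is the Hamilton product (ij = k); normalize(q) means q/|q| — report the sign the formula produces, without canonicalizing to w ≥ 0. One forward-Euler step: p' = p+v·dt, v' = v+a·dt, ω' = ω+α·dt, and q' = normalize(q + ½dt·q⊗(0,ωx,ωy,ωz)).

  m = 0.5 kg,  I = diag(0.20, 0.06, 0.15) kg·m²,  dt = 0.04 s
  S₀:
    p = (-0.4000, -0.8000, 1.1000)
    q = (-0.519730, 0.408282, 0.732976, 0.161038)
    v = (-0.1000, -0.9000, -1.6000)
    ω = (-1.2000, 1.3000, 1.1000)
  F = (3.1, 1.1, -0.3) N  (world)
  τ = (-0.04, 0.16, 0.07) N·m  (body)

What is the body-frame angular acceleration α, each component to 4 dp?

gyro term ω×Iω = (0.1287, -0.0660, 0.2184)
(τ − ω×Iω)/I = (-0.8435, 3.7667, -0.9893)

α = (-0.8435, 3.7667, -0.9893)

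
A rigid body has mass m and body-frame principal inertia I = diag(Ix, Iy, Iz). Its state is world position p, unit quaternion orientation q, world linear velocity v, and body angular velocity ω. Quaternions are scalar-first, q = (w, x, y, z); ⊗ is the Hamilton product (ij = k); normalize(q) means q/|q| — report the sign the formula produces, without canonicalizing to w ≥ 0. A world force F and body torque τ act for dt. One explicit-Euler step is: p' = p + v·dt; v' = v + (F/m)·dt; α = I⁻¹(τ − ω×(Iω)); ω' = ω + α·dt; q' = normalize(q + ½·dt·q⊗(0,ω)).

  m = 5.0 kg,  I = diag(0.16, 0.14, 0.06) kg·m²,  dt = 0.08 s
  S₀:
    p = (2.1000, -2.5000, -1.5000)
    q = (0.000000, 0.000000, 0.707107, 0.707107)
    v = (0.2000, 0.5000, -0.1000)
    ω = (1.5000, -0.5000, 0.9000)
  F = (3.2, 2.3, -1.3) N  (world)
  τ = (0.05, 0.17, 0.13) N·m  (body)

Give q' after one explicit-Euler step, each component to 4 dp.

q' = (-0.0113, 0.0395, 0.7476, 0.6629)

Hamilton product q⊗(0,ω) = (-0.2828428, 0.9899498, 1.0606605, -1.0606605)
q + ½dt·q⊗(0,ω), renormalized = (-0.0113, 0.0395, 0.7476, 0.6629)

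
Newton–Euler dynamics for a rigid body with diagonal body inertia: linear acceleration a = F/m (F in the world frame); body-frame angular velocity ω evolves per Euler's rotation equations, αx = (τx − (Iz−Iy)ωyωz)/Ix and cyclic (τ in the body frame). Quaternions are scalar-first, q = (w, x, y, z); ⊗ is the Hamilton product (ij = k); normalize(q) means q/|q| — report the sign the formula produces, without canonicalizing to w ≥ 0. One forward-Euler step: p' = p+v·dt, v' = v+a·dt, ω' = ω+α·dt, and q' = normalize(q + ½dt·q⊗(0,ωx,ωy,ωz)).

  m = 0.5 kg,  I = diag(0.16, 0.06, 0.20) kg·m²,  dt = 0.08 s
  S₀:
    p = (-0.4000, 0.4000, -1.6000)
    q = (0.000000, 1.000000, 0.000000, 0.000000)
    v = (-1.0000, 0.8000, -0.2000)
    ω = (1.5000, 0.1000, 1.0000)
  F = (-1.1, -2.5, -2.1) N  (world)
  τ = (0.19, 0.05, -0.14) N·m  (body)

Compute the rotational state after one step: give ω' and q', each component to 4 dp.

ω' = (1.5880, 0.2467, 0.9500)
q' = (-0.0598, 0.9974, -0.0399, 0.0040)

α = I⁻¹(τ − ω×Iω) = (1.1000, 1.8333, -0.6250)
ω' = ω + α·dt = (1.5880, 0.2467, 0.9500)
2q̇ = q⊗(0,ω) = (-1.5000000, 0.0000000, -1.0000000, 0.1000000)
q + ½dt·q⊗(0,ω), renormalized = (-0.0598, 0.9974, -0.0399, 0.0040)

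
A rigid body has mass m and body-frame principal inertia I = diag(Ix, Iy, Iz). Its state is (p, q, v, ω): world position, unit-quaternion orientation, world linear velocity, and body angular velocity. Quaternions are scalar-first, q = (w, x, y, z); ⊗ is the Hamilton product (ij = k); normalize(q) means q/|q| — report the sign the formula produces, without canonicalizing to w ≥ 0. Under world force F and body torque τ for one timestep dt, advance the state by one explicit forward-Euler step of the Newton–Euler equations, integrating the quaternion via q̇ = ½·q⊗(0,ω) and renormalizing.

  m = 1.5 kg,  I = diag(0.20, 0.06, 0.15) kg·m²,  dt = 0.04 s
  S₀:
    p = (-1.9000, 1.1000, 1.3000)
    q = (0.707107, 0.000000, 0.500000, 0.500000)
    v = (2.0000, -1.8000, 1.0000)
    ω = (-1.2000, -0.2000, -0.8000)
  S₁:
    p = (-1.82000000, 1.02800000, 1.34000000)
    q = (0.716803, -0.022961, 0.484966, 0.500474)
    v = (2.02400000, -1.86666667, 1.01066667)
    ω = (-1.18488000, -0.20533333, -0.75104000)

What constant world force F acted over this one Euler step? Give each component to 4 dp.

v₁ − v₀ = (0.02400000, -0.06666667, 0.01066667)
applied force F = (0.9000, -2.5000, 0.4000)

F = (0.9000, -2.5000, 0.4000)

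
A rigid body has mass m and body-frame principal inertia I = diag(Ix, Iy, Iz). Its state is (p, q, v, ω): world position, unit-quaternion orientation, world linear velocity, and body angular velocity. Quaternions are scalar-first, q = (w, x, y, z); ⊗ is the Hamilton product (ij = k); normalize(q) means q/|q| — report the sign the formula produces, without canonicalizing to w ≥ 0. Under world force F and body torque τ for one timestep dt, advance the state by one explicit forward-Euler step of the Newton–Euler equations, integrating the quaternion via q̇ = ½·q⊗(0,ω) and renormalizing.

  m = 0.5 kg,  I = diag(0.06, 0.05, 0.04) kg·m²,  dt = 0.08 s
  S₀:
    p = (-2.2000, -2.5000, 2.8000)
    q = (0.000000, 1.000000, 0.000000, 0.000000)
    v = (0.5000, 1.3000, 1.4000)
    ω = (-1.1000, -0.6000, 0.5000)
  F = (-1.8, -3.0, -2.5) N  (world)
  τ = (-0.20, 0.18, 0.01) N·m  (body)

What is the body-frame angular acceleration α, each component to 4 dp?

α = (-3.3833, 3.8200, 0.4150)

ω×(Iω) gyroscopic = (0.0030, -0.0110, -0.0066)
angular accel α = (-3.3833, 3.8200, 0.4150)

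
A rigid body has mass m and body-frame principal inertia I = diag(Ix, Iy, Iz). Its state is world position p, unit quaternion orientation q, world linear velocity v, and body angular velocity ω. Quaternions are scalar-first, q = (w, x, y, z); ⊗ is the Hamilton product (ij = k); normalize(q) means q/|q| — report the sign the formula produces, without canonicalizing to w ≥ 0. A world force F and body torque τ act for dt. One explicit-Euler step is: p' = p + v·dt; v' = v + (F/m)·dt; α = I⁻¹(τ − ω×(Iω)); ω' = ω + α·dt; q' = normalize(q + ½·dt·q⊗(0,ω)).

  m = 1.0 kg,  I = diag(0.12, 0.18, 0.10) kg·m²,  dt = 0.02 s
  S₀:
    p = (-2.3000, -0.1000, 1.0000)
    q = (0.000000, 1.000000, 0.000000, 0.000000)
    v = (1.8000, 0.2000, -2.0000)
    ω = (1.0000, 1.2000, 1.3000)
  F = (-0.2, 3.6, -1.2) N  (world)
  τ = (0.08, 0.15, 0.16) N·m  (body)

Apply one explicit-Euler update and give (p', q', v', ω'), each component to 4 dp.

ω×(Iω) gyroscopic = (-0.1248, 0.0260, 0.0720)
(τ − ω×Iω)/I = (1.7067, 0.6889, 0.8800)
ω' = ω + α·dt = (1.0341, 1.2138, 1.3176)
q⊗(0,ω) = (-1.0000000, 0.0000000, -1.3000000, 1.2000000)
q' = normalize(q + ½dt·q⊗(0,ω)) = (-0.0100, 0.9998, -0.0130, 0.0120)
linear accel F/m = (-0.2000, 3.6000, -1.2000)
p + v·dt = (-2.2640, -0.0960, 0.9600)
v' = v + a·dt = (1.7960, 0.2720, -2.0240)

p' = (-2.2640, -0.0960, 0.9600)
q' = (-0.0100, 0.9998, -0.0130, 0.0120)
v' = (1.7960, 0.2720, -2.0240)
ω' = (1.0341, 1.2138, 1.3176)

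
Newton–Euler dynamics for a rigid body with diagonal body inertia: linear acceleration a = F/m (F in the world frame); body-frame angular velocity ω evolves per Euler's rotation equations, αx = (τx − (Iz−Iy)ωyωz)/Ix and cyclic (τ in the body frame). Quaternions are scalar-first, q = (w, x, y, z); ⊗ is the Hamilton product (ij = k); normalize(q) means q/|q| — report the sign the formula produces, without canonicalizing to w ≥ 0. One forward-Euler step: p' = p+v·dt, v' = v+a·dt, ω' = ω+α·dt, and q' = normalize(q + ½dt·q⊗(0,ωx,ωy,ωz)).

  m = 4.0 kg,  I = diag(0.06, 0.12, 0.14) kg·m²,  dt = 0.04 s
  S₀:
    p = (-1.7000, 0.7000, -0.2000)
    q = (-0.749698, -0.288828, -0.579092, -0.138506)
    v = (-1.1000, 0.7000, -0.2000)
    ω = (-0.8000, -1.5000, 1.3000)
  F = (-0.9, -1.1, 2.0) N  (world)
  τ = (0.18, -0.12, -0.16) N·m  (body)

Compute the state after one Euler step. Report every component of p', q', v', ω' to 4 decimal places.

(τ − ω×Iω)/I = (3.6500, -1.6933, -1.6571)
ω' = ω + α·dt = (-0.6540, -1.5677, 1.2337)
q⊗(0,ω) = (-0.9196426, -0.3608202, 1.6108282, -1.0046390)
q + ½dt·q⊗(0,ω), renormalized = (-0.7674, -0.2958, -0.5464, -0.1585)
a = F/m = (-0.2250, -0.2750, 0.5000)
p + v·dt = (-1.7440, 0.7280, -0.2080)
v' = v + a·dt = (-1.1090, 0.6890, -0.1800)

p' = (-1.7440, 0.7280, -0.2080)
q' = (-0.7674, -0.2958, -0.5464, -0.1585)
v' = (-1.1090, 0.6890, -0.1800)
ω' = (-0.6540, -1.5677, 1.2337)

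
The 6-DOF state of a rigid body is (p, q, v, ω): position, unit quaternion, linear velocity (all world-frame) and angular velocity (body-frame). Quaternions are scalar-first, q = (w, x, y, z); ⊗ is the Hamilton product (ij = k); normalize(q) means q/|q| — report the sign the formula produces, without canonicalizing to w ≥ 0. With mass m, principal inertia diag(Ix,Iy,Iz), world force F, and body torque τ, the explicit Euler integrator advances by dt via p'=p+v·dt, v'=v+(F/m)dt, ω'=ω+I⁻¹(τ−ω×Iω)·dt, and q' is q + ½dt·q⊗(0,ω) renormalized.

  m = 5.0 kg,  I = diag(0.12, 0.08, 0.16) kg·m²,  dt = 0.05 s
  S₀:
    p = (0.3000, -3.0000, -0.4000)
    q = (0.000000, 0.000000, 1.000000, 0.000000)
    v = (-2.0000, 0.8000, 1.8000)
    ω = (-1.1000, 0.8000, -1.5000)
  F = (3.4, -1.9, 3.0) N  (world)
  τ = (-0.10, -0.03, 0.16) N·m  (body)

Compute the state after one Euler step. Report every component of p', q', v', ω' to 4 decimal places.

p' = (0.2000, -2.9600, -0.3100)
q' = (-0.0200, -0.0375, 0.9987, 0.0275)
v' = (-1.9660, 0.7810, 1.8300)
ω' = (-1.1017, 0.8225, -1.4610)

p + v·dt = (0.2000, -2.9600, -0.3100)
new velocity v' = (-1.9660, 0.7810, 1.8300)
α = I⁻¹(τ − ω×Iω) = (-0.0333, 0.4500, 0.7800)
ω + α·dt = (-1.1017, 0.8225, -1.4610)
2q̇ = q⊗(0,ω) = (-0.8000000, -1.5000000, 0.0000000, 1.1000000)
q + ½dt·q⊗(0,ω), renormalized = (-0.0200, -0.0375, 0.9987, 0.0275)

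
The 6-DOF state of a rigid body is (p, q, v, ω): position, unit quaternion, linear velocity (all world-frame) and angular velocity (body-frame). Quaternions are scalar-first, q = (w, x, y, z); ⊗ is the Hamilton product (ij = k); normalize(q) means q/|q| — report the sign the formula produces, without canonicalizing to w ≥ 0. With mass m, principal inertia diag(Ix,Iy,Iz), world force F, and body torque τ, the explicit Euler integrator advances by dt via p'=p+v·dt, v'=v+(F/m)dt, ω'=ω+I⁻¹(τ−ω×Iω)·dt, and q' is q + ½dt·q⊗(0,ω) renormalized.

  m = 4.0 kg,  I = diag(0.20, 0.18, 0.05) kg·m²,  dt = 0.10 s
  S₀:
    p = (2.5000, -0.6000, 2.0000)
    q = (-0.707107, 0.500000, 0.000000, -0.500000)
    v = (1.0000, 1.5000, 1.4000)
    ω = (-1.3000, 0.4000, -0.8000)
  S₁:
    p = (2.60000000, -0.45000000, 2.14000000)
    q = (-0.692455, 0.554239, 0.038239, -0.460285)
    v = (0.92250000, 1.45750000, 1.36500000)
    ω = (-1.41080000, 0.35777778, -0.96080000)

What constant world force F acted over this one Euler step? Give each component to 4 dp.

F = (-3.1000, -1.7000, -1.4000)

velocity change Δv = (-0.07750000, -0.04250000, -0.03500000)
applied force F = (-3.1000, -1.7000, -1.4000)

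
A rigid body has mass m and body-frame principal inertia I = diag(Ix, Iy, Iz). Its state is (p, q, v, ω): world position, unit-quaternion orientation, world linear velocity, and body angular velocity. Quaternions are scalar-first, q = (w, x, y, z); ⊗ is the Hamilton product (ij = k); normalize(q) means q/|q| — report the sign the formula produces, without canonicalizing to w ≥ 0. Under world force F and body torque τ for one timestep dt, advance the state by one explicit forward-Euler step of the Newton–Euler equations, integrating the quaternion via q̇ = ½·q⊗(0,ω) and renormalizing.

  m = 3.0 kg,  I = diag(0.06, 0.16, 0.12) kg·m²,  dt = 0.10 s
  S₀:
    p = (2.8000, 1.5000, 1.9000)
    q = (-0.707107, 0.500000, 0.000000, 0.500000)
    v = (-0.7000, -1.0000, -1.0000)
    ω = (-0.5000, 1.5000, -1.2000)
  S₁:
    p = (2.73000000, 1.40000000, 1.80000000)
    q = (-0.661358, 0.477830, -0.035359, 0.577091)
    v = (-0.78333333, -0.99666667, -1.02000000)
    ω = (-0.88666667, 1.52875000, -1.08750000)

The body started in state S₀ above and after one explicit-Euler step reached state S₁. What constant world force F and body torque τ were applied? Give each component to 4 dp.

F = (-2.5000, 0.1000, -0.6000)
τ = (-0.1600, 0.0100, 0.0600)

Δω = ω₁−ω₀ = (-0.38666667, 0.02875000, 0.11250000)
applied torque τ = (-0.1600, 0.0100, 0.0600)
v₁ − v₀ = (-0.08333333, 0.00333333, -0.02000000)
F = m·Δv/dt = (-2.5000, 0.1000, -0.6000)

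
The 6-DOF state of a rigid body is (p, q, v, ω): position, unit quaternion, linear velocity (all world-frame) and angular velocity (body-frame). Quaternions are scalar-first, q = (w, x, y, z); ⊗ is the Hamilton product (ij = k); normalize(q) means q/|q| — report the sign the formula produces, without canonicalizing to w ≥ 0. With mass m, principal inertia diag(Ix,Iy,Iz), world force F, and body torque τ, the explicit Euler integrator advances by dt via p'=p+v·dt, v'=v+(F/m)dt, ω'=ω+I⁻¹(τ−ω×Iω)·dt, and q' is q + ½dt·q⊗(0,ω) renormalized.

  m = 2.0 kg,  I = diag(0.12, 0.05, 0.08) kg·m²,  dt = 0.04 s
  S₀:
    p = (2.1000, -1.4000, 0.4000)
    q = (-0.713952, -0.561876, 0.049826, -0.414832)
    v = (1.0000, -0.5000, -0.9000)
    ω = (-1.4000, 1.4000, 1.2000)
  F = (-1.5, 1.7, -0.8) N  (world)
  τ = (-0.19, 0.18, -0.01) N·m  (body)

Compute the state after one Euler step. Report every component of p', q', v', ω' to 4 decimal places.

p' = (2.1400, -1.4200, 0.3640)
q' = (-0.7204, -0.5285, 0.0549, -0.4458)
v' = (0.9700, -0.4660, -0.9160)
ω' = (-1.4801, 1.5978, 1.1264)

precession coupling ω×(Iω) = (0.0504, -0.0672, 0.1372)
(τ − ω×Iω)/I = (-2.0033, 4.9440, -1.8400)
ω + α·dt = (-1.4801, 1.5978, 1.1264)
Hamilton product q⊗(0,ω) = (-0.3585844, 1.6400888, 0.2554832, -1.5736124)
q' = normalize(q + ½dt·q⊗(0,ω)) = (-0.7204, -0.5285, 0.0549, -0.4458)
new position p' = (2.1400, -1.4200, 0.3640)
v + (F/m)dt = (0.9700, -0.4660, -0.9160)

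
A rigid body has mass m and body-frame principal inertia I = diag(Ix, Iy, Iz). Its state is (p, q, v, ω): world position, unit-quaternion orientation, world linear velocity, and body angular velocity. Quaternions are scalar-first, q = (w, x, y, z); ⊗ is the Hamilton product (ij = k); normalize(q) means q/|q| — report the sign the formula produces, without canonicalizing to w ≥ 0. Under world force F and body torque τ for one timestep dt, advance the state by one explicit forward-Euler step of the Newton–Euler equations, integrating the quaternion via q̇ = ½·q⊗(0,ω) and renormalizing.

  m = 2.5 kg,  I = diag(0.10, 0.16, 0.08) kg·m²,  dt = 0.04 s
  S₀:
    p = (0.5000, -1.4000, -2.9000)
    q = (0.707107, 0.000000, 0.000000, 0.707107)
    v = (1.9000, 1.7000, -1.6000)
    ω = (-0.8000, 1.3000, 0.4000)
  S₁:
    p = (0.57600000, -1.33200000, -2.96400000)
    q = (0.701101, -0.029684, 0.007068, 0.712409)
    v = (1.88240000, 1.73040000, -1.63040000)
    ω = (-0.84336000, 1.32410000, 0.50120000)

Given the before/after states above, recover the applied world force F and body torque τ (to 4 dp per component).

F = (-1.1000, 1.9000, -1.9000)
τ = (-0.1500, 0.0900, 0.1400)

rate change Δω = (-0.04336000, 0.02410000, 0.10120000)
ω₀×(Iω₀) = (-0.0416, -0.0064, -0.0624)
τ = I·(Δω/dt) + ω₀×(Iω₀) = (-0.1500, 0.0900, 0.1400)
Δv = v₁−v₀ = (-0.01760000, 0.03040000, -0.03040000)
applied force F = (-1.1000, 1.9000, -1.9000)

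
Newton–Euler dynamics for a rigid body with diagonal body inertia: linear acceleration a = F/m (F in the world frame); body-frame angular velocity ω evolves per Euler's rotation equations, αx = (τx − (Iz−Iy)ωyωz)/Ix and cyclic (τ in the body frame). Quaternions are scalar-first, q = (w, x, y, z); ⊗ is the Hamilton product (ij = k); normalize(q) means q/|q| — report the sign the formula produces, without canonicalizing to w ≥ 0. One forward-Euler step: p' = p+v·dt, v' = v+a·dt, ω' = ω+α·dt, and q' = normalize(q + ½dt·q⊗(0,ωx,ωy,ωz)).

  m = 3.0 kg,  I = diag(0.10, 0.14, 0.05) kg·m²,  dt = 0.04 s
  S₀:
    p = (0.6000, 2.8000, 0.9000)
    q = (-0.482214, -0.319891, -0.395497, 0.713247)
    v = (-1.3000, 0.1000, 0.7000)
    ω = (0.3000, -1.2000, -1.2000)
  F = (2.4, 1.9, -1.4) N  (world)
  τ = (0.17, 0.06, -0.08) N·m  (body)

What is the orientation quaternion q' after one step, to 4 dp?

q' = (-0.4724, -0.2960, -0.3871, 0.7344)

Hamilton product q⊗(0,ω) = (0.4772673, 1.1858286, 0.4087617, 1.0811751)
q + ½dt·q⊗(0,ω), renormalized = (-0.4724, -0.2960, -0.3871, 0.7344)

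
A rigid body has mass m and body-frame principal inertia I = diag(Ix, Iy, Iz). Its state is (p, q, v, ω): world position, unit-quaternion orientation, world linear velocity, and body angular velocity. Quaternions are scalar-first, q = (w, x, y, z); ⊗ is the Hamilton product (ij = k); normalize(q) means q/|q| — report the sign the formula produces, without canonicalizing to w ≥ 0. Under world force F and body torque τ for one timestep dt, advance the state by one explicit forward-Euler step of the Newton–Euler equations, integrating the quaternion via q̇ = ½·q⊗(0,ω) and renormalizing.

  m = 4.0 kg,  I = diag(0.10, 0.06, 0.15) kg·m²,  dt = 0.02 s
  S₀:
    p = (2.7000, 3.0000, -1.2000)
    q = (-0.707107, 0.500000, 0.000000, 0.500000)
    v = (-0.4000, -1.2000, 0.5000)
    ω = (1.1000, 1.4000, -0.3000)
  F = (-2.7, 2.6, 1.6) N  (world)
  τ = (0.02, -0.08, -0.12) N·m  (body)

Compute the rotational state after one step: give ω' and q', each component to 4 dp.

ω×(Iω) gyroscopic = (-0.0378, 0.0165, -0.0616)
angular accel α = (0.5780, -1.6083, -0.3893)
ω' = ω + α·dt = (1.1116, 1.3678, -0.3078)
q⊗(0,ω) = (-0.4000000, -1.4778177, -0.2899498, 0.9121321)
q + ½dt·q⊗(0,ω), renormalized = (-0.7110, 0.4851, -0.0029, 0.5090)

ω' = (1.1116, 1.3678, -0.3078)
q' = (-0.7110, 0.4851, -0.0029, 0.5090)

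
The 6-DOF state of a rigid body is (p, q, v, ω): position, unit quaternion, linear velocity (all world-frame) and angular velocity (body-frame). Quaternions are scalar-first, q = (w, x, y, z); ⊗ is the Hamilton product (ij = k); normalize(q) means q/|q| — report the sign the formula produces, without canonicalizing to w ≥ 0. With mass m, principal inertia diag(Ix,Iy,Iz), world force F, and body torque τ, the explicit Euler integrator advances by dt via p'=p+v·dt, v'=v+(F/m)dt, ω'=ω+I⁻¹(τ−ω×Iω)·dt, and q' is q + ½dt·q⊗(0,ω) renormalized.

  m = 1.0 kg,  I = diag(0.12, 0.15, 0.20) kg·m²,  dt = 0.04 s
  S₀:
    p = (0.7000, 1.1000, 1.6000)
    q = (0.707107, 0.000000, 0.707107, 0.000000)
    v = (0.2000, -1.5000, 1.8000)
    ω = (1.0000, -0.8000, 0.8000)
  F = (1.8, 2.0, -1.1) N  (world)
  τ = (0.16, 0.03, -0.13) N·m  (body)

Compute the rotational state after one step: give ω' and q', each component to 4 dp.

ω' = (1.0640, -0.7749, 0.7788)
q' = (0.7181, 0.0254, 0.6955, -0.0028)

precession coupling ω×(Iω) = (-0.0320, -0.0640, -0.0240)
angular accel α = (1.6000, 0.6267, -0.5300)
ω' = ω + α·dt = (1.0640, -0.7749, 0.7788)
q⊗(0,ω) = (0.5656856, 1.2727926, -0.5656856, -0.1414214)
q + ½dt·q⊗(0,ω), renormalized = (0.7181, 0.0254, 0.6955, -0.0028)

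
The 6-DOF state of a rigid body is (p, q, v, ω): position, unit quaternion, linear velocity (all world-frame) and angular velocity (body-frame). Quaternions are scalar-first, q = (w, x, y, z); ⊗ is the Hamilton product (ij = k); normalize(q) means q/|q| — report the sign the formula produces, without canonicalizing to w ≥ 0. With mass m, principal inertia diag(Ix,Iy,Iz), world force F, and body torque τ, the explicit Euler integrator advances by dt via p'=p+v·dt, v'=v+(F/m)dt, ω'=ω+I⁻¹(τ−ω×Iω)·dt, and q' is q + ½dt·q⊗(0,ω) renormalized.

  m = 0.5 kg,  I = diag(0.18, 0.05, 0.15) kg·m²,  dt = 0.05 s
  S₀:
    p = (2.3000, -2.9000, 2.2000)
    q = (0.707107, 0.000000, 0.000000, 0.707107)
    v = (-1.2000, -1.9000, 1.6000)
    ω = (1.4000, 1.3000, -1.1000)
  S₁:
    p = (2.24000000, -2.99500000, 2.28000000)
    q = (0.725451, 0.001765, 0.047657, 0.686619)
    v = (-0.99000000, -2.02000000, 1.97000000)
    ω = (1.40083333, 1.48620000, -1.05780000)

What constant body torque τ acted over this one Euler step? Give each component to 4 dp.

Δω = ω₁−ω₀ = (0.00083333, 0.18620000, 0.04220000)
ω₀×(Iω₀) = (-0.1430, -0.0462, -0.2366)
I·α + gyro = (-0.1400, 0.1400, -0.1100)

τ = (-0.1400, 0.1400, -0.1100)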